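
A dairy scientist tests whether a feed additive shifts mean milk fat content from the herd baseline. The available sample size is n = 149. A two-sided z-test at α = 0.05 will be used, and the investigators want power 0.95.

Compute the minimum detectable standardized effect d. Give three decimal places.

d ≈ 0.295

Required noncentrality: δ = z_{0.025} + z_{0.05} = 1.960 + 1.645 = 3.605.
(The second rejection-region term Φ(−δ − z_{α/2}) is negligible and dropped.)
δ = d·√n ⇒ d = δ/√n = 3.605/√149 = 0.2953.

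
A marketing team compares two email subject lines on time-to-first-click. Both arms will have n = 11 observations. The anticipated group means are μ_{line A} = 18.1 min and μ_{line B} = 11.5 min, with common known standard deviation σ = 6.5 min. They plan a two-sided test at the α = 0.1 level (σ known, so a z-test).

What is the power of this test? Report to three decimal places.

Standardized effect: d = |μ_{line A} − μ_{line B}| / σ = |18.1 − 11.5| / 6.5 = 1.0154
Noncentrality parameter: δ = d·√(n/2) = 1.0154 × √(11/2) = 2.3813
Critical value for a two-sided test at α = 0.1: z_{α/2} = 1.645.
Power = Φ(δ − 1.645) + Φ(−δ − 1.645) = Φ(0.736) + Φ(-4.026) = 0.7693 + 0.0000 = 0.7693.

Power ≈ 0.769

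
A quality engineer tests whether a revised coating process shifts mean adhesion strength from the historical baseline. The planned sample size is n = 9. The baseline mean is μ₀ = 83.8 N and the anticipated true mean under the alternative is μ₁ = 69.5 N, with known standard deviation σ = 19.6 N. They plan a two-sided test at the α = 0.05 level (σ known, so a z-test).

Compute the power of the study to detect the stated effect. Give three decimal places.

Standardized effect: d = |μ₁ − μ₀| / σ = |69.5 − 83.8| / 19.6 = 0.7296
Noncentrality parameter: λ = d·√n = 0.7296 × √9 = 2.1888
Critical value for a two-sided test at α = 0.05: z_{α/2} = 1.960.
Power = Φ(λ − 1.960) + Φ(−λ − 1.960) = Φ(0.229) + Φ(-4.149) = 0.5905 + 0.0000 = 0.5905.

Power ≈ 0.591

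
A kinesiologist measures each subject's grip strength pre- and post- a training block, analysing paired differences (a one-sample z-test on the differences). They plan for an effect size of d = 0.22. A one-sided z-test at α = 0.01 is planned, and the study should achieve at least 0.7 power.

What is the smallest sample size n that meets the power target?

n = 168

Set Φ(δ − 2.326) = 0.7; then δ − 2.326 = Φ⁻¹(0.7) = 0.524, giving δ = 2.851.
δ = d·√n ⇒ n = (δ/d)² = (2.851 / 0.22)² = 167.91.
Round up to the next whole unit.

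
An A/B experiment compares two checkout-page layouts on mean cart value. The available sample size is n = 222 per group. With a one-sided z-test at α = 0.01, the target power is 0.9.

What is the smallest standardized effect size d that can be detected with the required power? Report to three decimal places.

d ≈ 0.342

Required noncentrality: δ = z_{0.01} + z_{0.10} = 2.326 + 1.282 = 3.608.
δ = d·√(n/2) ⇒ d = δ/√(n/2) = 3.608/√(222/2) = 0.3424.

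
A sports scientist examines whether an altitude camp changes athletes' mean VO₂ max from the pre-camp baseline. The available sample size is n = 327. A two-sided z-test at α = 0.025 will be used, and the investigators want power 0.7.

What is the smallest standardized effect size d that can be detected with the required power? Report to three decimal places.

Need Φ(δ − 2.241) = 0.7, so δ = 2.241 + 0.524 = 2.766.
(Lower-tail contribution to power is negligible for δ > 0.)
δ = d·√n ⇒ d = δ/√n = 2.766/√327 = 0.1529.

d ≈ 0.153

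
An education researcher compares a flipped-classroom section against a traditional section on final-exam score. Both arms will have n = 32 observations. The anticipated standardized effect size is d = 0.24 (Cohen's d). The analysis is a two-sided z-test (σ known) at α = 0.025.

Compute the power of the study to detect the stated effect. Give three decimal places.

Power ≈ 0.101

Noncentrality parameter: δ = d·√(n/2) = 0.24 × √(32/2) = 0.9600
Critical value for a two-sided test at α = 0.025: z_{α/2} = 2.241.
Power = Φ(δ − 2.241) + Φ(−δ − 2.241) = Φ(-1.281) + Φ(-3.201) = 0.1000 + 0.0007 = 0.1007.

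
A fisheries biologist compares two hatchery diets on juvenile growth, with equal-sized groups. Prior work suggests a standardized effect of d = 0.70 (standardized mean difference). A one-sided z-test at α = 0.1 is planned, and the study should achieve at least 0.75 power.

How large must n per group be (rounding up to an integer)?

n = 16 per group

For power 0.75 need Φ(δ − z_{0.1}) = 0.75, so δ = z_{0.1} + z_{0.25} = 1.282 + 0.674 = 1.956.
δ = d·√(n/2) ⇒ n = 2(δ/d)² = 2 × (1.956 / 0.70)² = 15.62.
Rounding up, n = 16 per group.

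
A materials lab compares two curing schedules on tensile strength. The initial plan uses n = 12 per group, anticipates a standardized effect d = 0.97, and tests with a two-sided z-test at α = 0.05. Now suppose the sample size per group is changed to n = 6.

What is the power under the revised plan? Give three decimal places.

Power ≈ 0.390

With n = 6 per group: δ = d·√(n/2) = 0.97 × √(6/2) = 1.6801. Critical value z_{0.025} = 1.960.
Revised power = Φ(δ − 1.960) + Φ(−δ − 1.960) = Φ(-0.280) + Φ(-3.640) = 0.3898 + 0.0001 = 0.3899.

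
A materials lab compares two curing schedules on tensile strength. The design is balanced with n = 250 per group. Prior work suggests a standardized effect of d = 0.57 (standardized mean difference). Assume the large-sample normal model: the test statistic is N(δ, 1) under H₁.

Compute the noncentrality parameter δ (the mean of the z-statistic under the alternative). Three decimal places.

δ = d·√(n/2) = 0.57 × √(250/2) = 6.3728

δ ≈ 6.373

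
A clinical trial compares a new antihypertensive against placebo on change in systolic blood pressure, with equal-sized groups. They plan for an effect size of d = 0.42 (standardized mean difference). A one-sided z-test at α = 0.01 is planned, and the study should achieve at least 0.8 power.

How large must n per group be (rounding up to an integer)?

n = 114 per group

Set Φ(δ − 2.326) = 0.8; then δ − 2.326 = Φ⁻¹(0.8) = 0.842, giving δ = 3.168.
δ = d·√(n/2) ⇒ n = 2(δ/d)² = 2 × (3.168 / 0.42)² = 113.79.
Rounding up, n = 114 per group.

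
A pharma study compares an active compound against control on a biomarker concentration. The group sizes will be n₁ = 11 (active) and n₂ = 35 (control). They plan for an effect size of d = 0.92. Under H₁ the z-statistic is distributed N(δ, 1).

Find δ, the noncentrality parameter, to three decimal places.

δ ≈ 2.662

The noncentrality parameter scales effect size by the design's sample-size factor: δ = d / √(1/n₁ + 1/n₂) = 0.92 / √(1/11 + 1/35) = 2.6616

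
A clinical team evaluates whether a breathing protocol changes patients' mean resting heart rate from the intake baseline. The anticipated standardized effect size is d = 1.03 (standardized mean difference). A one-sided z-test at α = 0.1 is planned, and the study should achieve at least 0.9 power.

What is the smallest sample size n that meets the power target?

n = 7

For power 0.9 need Φ(δ − z_{0.1}) = 0.9, so δ = z_{0.1} + z_{0.10} = 1.282 + 1.282 = 2.563.
δ = d·√n ⇒ n = (δ/d)² = (2.563 / 1.03)² = 6.19.
Round up to the next whole unit.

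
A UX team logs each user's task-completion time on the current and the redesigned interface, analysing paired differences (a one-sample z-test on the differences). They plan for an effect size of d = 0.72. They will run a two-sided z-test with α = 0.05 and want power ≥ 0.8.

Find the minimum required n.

Set Φ(δ − 1.960) = 0.8; then δ − 1.960 = Φ⁻¹(0.8) = 0.842, giving δ = 2.802.
(Ignoring the negligible lower-tail rejection probability gives the usual closed-form inversion.)
δ = d·√n ⇒ n = (δ/d)² = (2.802 / 0.72)² = 15.14.
Rounding up, n = 16.

n = 16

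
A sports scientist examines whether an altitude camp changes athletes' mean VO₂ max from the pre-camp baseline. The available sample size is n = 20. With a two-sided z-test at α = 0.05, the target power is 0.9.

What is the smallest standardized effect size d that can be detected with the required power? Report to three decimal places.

d ≈ 0.725

Need Φ(δ − 1.960) = 0.9, so δ = 1.960 + 1.282 = 3.242.
(The second rejection-region term Φ(−δ − z_{α/2}) is negligible and dropped.)
δ = d·√n ⇒ d = δ/√n = 3.242/√20 = 0.7248.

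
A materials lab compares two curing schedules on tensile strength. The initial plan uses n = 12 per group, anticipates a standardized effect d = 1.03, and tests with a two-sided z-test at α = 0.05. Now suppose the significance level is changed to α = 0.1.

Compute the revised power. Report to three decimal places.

Power ≈ 0.810

δ = d·√(n/2) = 1.03 × √(12/2) = 2.5230 (unchanged). New critical value: z_{0.05} = 1.645.
Revised power = Φ(δ − 1.645) + Φ(−δ − 1.645) = Φ(0.878) + Φ(-4.168) = 0.8101 + 0.0000 = 0.8101.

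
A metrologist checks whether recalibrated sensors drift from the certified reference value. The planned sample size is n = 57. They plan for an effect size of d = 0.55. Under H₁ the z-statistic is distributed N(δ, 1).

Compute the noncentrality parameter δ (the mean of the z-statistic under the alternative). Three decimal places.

δ = d·√n = 0.55 × √57 = 4.1524

δ ≈ 4.152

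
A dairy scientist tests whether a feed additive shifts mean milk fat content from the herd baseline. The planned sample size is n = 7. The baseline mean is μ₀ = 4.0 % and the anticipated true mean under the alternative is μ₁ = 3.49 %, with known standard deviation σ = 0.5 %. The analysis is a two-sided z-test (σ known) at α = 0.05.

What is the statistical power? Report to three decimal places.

Standardized effect: d = |μ₁ − μ₀| / σ = |3.49 − 4.0| / 0.5 = 1.0200
Noncentrality parameter: δ = d·√n = 1.0200 × √7 = 2.6987
Two-sided α = 0.05 → critical value z_{0.025} = 1.960.
Power = Φ(δ − 1.960) + Φ(−δ − 1.960) = Φ(0.739) + Φ(-4.659) = 0.7700 + 0.0000 = 0.7700.

Power ≈ 0.770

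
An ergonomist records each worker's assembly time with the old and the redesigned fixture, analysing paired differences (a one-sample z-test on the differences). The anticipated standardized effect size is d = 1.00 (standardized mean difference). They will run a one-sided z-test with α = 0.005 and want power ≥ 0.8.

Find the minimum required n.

Set Φ(δ − 2.576) = 0.8; then δ − 2.576 = Φ⁻¹(0.8) = 0.842, giving δ = 3.417.
δ = d·√n ⇒ n = (δ/d)² = (3.417 / 1.00)² = 11.68.
Rounding up, n = 12.

n = 12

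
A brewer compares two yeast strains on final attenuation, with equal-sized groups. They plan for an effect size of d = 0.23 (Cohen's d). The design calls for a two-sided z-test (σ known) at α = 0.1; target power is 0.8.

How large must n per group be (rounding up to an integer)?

n = 234 per group

Set Φ(δ − 1.645) = 0.8; then δ − 1.645 = Φ⁻¹(0.8) = 0.842, giving δ = 2.486.
(The Φ(−δ − z_{α/2}) term is vanishingly small for δ > 0 and is dropped in the standard sample-size formula.)
δ = d·√(n/2) ⇒ n = 2(δ/d)² = 2 × (2.486 / 0.23)² = 233.75.
Rounding up, n = 234 per group.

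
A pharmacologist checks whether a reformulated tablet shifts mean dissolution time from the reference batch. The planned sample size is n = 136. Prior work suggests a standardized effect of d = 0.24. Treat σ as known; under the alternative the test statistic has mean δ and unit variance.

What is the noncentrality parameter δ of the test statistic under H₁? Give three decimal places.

δ = d·√n = 0.24 × √136 = 2.7989

δ ≈ 2.799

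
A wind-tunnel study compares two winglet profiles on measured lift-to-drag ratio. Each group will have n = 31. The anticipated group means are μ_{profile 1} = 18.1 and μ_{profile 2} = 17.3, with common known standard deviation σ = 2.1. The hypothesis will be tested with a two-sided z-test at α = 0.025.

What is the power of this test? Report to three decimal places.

Standardized effect: d = |μ_{profile 1} − μ_{profile 2}| / σ = |18.1 − 17.3| / 2.1 = 0.3810
Noncentrality parameter: δ = d·√(n/2) = 0.3810 × √(31/2) = 1.4998
Critical value for a two-sided test at α = 0.025: z_{α/2} = 2.241.
Power = Φ(δ − 2.241) + Φ(−δ − 2.241) = Φ(-0.742) + Φ(-3.741) = 0.2292 + 0.0001 = 0.2293.

Power ≈ 0.229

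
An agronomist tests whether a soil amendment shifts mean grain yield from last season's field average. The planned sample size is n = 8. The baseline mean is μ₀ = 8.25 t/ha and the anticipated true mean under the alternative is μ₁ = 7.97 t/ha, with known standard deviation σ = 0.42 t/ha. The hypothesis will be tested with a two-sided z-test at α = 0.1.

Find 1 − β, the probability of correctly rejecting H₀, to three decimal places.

Power ≈ 0.595

Standardized effect: d = |μ₁ − μ₀| / σ = |7.97 − 8.25| / 0.42 = 0.6667
Noncentrality parameter: λ = d·√n = 0.6667 × √8 = 1.8856
Critical value for a two-sided test at α = 0.1: z_{α/2} = 1.645.
Power = Φ(λ − 1.645) + Φ(−λ − 1.645) = Φ(0.241) + Φ(-3.530) = 0.5951 + 0.0002 = 0.5953.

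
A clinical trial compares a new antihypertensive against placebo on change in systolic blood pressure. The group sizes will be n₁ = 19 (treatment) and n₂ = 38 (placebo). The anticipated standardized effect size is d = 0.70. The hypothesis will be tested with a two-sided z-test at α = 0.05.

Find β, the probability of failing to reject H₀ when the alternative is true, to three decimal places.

Noncentrality parameter: δ = d / √(1/n₁ + 1/n₂) = 0.70 / √(1/19 + 1/38) = 2.4913
Critical value for a two-sided test at α = 0.05: z_{α/2} = 1.960.
Power = Φ(δ − 1.960) + Φ(−δ − 1.960) = Φ(0.531) + Φ(-4.451) = 0.7024 + 0.0000 = 0.7024.
Type II error: β = 1 − power = 1 − 0.7024 = 0.2976.

β ≈ 0.298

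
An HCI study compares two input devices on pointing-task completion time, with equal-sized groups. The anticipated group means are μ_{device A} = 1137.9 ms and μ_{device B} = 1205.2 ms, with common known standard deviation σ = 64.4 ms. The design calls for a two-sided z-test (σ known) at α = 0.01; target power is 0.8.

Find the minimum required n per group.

n = 22 per group

Standardized effect: d = |μ_{device A} − μ_{device B}| / σ = |1137.9 − 1205.2| / 64.4 = 1.0450
Set Φ(δ − 2.576) = 0.8; then δ − 2.576 = Φ⁻¹(0.8) = 0.842, giving δ = 3.417.
(The Φ(−δ − z_{α/2}) term is vanishingly small for δ > 0 and is dropped in the standard sample-size formula.)
δ = d·√(n/2) ⇒ n = 2(δ/d)² = 2 × (3.417 / 1.0450)² = 21.39.
Round up to the next whole unit.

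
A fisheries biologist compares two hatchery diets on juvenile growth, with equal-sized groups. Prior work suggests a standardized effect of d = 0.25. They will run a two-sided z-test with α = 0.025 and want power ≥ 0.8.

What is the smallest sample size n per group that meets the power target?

n = 305 per group

For power 0.8 need Φ(δ − z_{0.0125}) = 0.8, so δ = z_{0.0125} + z_{0.20} = 2.241 + 0.842 = 3.083.
(The Φ(−δ − z_{α/2}) term is vanishingly small for δ > 0 and is dropped in the standard sample-size formula.)
δ = d·√(n/2) ⇒ n = 2(δ/d)² = 2 × (3.083 / 0.25)² = 304.16.
Rounding up, n = 305 per group.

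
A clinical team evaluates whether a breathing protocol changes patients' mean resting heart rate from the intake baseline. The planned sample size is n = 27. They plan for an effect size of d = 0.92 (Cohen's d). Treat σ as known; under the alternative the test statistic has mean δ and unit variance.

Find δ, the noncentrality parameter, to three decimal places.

δ = d·√n = 0.92 × √27 = 4.7805

δ ≈ 4.780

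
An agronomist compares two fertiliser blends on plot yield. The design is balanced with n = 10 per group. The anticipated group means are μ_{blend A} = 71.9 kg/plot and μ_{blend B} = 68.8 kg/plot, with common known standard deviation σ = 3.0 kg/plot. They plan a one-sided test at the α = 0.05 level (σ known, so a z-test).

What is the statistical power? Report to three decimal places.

Standardized effect: d = |μ_{blend A} − μ_{blend B}| / σ = |71.9 − 68.8| / 3.0 = 1.0333
Noncentrality parameter: δ = d·√(n/2) = 1.0333 × √(10/2) = 2.3106
Critical value for a one-sided test at α = 0.05: z_α = 1.645.
Power = Φ(δ − 1.645) = Φ(0.666) = 0.7472.

Power ≈ 0.747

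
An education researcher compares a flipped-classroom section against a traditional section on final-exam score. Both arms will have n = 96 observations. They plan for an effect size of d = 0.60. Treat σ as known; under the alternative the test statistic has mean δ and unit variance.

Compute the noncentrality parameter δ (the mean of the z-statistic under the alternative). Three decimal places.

δ = d·√(n/2) = 0.60 × √(96/2) = 4.1569

δ ≈ 4.157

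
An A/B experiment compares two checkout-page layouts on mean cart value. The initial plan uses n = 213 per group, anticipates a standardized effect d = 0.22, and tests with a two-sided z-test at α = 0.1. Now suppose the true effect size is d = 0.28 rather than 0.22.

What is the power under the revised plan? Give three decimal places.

Power ≈ 0.893

With d = 0.28: δ = d·√(n/2) = 0.28 × √(213/2) = 2.8896. Critical value z_{0.05} = 1.645.
Revised power = Φ(δ − 1.645) + Φ(−δ − 1.645) = Φ(1.245) + Φ(-4.534) = 0.8934 + 0.0000 = 0.8934.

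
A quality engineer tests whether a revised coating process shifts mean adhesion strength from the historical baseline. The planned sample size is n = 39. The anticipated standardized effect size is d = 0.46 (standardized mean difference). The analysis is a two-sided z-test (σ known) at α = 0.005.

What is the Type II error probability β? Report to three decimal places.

Noncentrality parameter: δ = d·√n = 0.46 × √39 = 2.8727
Critical value for a two-sided test at α = 0.005: z_{α/2} = 2.807.
Power = Φ(δ − 2.807) + Φ(−δ − 2.807) = Φ(0.066) + Φ(-5.680) = 0.5262 + 0.0000 = 0.5262.
Type II error: β = 1 − power = 1 − 0.5262 = 0.4738.

β ≈ 0.474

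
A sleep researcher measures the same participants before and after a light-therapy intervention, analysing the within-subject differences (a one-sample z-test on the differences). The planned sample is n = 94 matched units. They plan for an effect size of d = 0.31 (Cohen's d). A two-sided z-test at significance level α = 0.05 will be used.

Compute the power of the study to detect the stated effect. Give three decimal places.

Noncentrality parameter: δ = d·√n = 0.31 × √94 = 3.0056
Two-sided α = 0.05 → critical value z_{0.025} = 1.960.
Power = Φ(δ − 1.960) + Φ(−δ − 1.960) = Φ(1.046) + Φ(-4.966) = 0.8521 + 0.0000 = 0.8521.

Power ≈ 0.852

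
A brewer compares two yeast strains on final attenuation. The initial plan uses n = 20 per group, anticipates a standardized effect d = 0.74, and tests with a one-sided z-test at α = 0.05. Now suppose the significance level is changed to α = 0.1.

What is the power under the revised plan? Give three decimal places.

δ = d·√(n/2) = 0.74 × √(20/2) = 2.3401 (unchanged). New critical value: z_{0.1} = 1.282.
Revised power = P(Z > 1.282 − δ) = Φ(1.059) = 0.8551.

Power ≈ 0.855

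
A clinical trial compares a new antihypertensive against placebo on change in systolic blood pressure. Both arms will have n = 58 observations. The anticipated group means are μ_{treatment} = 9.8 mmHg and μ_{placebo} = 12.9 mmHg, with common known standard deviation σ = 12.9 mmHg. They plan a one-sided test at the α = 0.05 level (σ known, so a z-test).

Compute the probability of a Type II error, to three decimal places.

Standardized effect: d = |μ_{treatment} − μ_{placebo}| / σ = |9.8 − 12.9| / 12.9 = 0.2403
Noncentrality parameter: δ = d·√(n/2) = 0.2403 × √(58/2) = 1.2941
Critical value for a one-sided test at α = 0.05: z_α = 1.645.
Power = Φ(δ − 1.645) = Φ(-0.351) = 0.3629.
Type II error: β = 1 − power = 1 − 0.3629 = 0.6371.

β ≈ 0.637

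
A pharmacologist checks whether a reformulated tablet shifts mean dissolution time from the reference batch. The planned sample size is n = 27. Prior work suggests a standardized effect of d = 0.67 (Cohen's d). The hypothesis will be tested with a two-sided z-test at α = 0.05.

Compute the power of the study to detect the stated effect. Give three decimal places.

Noncentrality parameter: δ = d·√n = 0.67 × √27 = 3.4814
Two-sided α = 0.05 → critical value z_{0.025} = 1.960.
Power = Φ(δ − 1.960) + Φ(−δ − 1.960) = Φ(1.521) + Φ(-5.441) = 0.9359 + 0.0000 = 0.9359.

Power ≈ 0.936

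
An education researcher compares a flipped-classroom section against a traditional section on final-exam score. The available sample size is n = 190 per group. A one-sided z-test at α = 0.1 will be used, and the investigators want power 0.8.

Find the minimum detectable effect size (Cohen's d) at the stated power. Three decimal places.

d ≈ 0.218

Need Φ(δ − 1.282) = 0.8, so δ = 1.282 + 0.842 = 2.123.
δ = d·√(n/2) ⇒ d = δ/√(n/2) = 2.123/√(190/2) = 0.2178.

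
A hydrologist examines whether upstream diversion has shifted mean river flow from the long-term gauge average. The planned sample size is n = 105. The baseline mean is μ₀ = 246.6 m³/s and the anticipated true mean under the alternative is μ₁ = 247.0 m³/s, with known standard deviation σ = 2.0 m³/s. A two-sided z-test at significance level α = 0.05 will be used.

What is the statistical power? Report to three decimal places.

Standardized effect: d = |μ₁ − μ₀| / σ = |247.0 − 246.6| / 2.0 = 0.2000
Noncentrality parameter: δ = d·√n = 0.2000 × √105 = 2.0494
Critical value for a two-sided test at α = 0.05: z_{α/2} = 1.960.
Power = Φ(δ − 1.960) + Φ(−δ − 1.960) = Φ(0.089) + Φ(-4.009) = 0.5356 + 0.0000 = 0.5357.

Power ≈ 0.536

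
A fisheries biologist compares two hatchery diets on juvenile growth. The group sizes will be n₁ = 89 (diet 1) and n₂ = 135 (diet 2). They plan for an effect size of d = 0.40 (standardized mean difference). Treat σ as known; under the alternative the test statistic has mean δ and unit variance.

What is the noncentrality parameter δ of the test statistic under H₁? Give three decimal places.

δ ≈ 2.930

δ = d / √(1/n₁ + 1/n₂) = 0.40 / √(1/89 + 1/135) = 2.9295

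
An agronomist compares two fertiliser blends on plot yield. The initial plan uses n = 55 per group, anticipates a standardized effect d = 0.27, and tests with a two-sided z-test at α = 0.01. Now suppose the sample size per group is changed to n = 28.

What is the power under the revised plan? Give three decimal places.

Power ≈ 0.059

With n = 28 per group: δ = d·√(n/2) = 0.27 × √(28/2) = 1.0102. Critical value z_{0.005} = 2.576.
Revised power = Φ(δ − 2.576) + Φ(−δ − 2.576) = Φ(-1.566) + Φ(-3.586) = 0.0587 + 0.0002 = 0.0589.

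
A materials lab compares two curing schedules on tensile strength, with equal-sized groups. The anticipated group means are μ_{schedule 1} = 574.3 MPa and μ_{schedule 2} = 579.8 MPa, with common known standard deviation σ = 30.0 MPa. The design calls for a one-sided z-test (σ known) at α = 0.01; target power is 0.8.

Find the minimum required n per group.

Standardized effect: d = |μ_{schedule 1} − μ_{schedule 2}| / σ = |574.3 − 579.8| / 30.0 = 0.1833
For power 0.8 need Φ(δ − z_{0.01}) = 0.8, so δ = z_{0.01} + z_{0.20} = 2.326 + 0.842 = 3.168.
δ = d·√(n/2) ⇒ n = 2(δ/d)² = 2 × (3.168 / 0.1833)² = 597.19.
Round up to the next whole unit.

n = 598 per group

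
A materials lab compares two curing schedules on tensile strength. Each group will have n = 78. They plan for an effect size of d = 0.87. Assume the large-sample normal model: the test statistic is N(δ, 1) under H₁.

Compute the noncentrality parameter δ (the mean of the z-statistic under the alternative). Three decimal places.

δ ≈ 5.433

The noncentrality parameter scales effect size by the design's sample-size factor: δ = d·√(n/2) = 0.87 × √(78/2) = 5.4331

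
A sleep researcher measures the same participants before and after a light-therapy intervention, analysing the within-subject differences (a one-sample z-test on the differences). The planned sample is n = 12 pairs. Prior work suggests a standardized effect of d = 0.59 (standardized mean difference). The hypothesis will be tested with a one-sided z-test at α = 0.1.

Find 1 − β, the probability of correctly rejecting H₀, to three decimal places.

Power ≈ 0.777

Noncentrality parameter: δ = d·√n = 0.59 × √12 = 2.0438
Critical value for a one-sided test at α = 0.1: z_α = 1.282.
Power = Φ(δ − 1.282) = Φ(0.762) = 0.7771.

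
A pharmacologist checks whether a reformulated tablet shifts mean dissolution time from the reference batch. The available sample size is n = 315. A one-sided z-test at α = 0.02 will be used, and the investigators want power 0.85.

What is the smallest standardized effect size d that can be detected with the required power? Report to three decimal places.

Need Φ(δ − 2.054) = 0.85, so δ = 2.054 + 1.036 = 3.090.
δ = d·√n ⇒ d = δ/√n = 3.090/√315 = 0.1741.

d ≈ 0.174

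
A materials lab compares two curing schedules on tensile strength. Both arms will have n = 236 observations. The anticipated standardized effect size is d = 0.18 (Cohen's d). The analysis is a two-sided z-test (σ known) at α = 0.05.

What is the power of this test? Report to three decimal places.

Power ≈ 0.498

Noncentrality parameter: λ = d·√(n/2) = 0.18 × √(236/2) = 1.9553
Critical value for a two-sided test at α = 0.05: z_{α/2} = 1.960.
Power = Φ(λ − 1.960) + Φ(−λ − 1.960) = Φ(-0.005) + Φ(-3.915) = 0.4981 + 0.0000 = 0.4982.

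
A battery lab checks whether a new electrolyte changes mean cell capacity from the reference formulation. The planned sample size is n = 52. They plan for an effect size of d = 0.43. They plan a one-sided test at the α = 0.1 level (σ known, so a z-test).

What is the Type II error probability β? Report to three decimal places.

β ≈ 0.034

Noncentrality parameter: δ = d·√n = 0.43 × √52 = 3.1008
One-sided α = 0.1 → critical value z_{0.1} = 1.282.
Power = P(Z > 1.282 − δ) = Φ(1.819) = 0.9656.
Type II error: β = 1 − power = 1 − 0.9656 = 0.0344.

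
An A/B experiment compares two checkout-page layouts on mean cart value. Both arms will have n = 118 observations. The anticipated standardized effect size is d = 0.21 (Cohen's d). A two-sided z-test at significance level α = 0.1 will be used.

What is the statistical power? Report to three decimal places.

Noncentrality parameter: δ = d·√(n/2) = 0.21 × √(118/2) = 1.6130
Two-sided α = 0.1 → critical value z_{0.05} = 1.645.
Power = Φ(δ − 1.645) + Φ(−δ − 1.645) = Φ(-0.032) + Φ(-3.258) = 0.4873 + 0.0006 = 0.4879.

Power ≈ 0.488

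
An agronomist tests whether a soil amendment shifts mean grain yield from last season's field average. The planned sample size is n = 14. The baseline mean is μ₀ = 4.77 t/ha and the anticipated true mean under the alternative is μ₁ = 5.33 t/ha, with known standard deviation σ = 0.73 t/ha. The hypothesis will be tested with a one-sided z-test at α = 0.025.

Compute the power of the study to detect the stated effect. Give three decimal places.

Power ≈ 0.819

Standardized effect: d = |μ₁ − μ₀| / σ = |5.33 − 4.77| / 0.73 = 0.7671
Noncentrality parameter: δ = d·√n = 0.7671 × √14 = 2.8703
Critical value for a one-sided test at α = 0.025: z_α = 1.960.
Power = Φ(δ − 1.960) = Φ(0.910) = 0.8187.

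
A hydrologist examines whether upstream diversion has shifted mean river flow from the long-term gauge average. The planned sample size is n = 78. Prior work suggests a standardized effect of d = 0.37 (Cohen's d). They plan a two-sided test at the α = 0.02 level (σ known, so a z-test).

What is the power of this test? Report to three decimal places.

Power ≈ 0.827

Noncentrality parameter: λ = d·√n = 0.37 × √78 = 3.2678
Critical value for a two-sided test at α = 0.02: z_{α/2} = 2.326.
Power = Φ(λ − 2.326) + Φ(−λ − 2.326) = Φ(0.941) + Φ(-5.594) = 0.8268 + 0.0000 = 0.8268.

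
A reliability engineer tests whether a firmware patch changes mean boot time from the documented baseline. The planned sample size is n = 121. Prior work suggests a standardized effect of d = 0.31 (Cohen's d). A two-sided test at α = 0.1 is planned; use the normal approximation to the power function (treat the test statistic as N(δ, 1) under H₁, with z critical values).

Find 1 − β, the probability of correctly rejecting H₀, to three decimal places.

Power ≈ 0.961

Noncentrality parameter: λ = d·√n = 0.31 × √121 = 3.4100
Two-sided α = 0.1 → critical value z_{0.05} = 1.645.
Power = Φ(λ − 1.645) + Φ(−λ − 1.645) = Φ(1.765) + Φ(-5.055) = 0.9612 + 0.0000 = 0.9612.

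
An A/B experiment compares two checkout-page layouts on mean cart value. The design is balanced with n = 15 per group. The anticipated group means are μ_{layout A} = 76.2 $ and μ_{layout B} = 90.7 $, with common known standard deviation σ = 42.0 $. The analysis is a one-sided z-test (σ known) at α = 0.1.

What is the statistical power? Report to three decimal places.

Power ≈ 0.368

Standardized effect: d = |μ_{layout A} − μ_{layout B}| / σ = |76.2 − 90.7| / 42.0 = 0.3452
Noncentrality parameter: δ = d·√(n/2) = 0.3452 × √(15/2) = 0.9455
One-sided α = 0.1 → critical value z_{0.1} = 1.282.
Power = Φ(δ − 1.282) = Φ(-0.336) = 0.3684.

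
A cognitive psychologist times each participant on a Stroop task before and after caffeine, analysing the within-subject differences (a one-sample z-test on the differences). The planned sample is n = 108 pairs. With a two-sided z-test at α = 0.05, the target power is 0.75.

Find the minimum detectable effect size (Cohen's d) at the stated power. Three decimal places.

Need Φ(δ − 1.960) = 0.75, so δ = 1.960 + 0.674 = 2.634.
(Lower-tail contribution to power is negligible for δ > 0.)
δ = d·√n ⇒ d = δ/√n = 2.634/√108 = 0.2535.

d ≈ 0.254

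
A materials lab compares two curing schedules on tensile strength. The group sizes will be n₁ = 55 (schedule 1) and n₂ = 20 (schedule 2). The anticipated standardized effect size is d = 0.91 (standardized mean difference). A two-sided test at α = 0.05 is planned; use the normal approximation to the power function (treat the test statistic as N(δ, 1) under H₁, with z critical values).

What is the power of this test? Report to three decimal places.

Noncentrality parameter: δ = d / √(1/n₁ + 1/n₂) = 0.91 / √(1/55 + 1/20) = 3.4850
Critical value for a two-sided test at α = 0.05: z_{α/2} = 1.960.
Power = Φ(δ − 1.960) + Φ(−δ − 1.960) = Φ(1.525) + Φ(-5.445) = 0.9364 + 0.0000 = 0.9364.

Power ≈ 0.936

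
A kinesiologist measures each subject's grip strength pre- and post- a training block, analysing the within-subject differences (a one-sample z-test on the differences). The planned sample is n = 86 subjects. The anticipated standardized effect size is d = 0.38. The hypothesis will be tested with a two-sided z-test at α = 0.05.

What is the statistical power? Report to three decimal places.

Noncentrality parameter: δ = d·√n = 0.38 × √86 = 3.5240
Critical value for a two-sided test at α = 0.05: z_{α/2} = 1.960.
Power = Φ(δ − 1.960) + Φ(−δ − 1.960) = Φ(1.564) + Φ(-5.484) = 0.9411 + 0.0000 = 0.9411.

Power ≈ 0.941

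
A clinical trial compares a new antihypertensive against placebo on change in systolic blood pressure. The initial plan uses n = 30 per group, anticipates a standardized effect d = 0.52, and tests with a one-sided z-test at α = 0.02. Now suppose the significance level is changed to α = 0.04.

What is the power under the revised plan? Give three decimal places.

Power ≈ 0.604

δ = d·√(n/2) = 0.52 × √(30/2) = 2.0140 (unchanged). New critical value: z_{0.04} = 1.751.
Revised power = P(Z > 1.751 − δ) = Φ(0.263) = 0.6038.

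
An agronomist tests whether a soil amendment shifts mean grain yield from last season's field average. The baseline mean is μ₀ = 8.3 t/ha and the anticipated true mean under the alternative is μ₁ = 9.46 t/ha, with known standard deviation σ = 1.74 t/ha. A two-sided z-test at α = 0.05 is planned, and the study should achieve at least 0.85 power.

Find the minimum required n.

Standardized effect: d = |μ₁ − μ₀| / σ = |9.46 − 8.3| / 1.74 = 0.6667
For power 0.85 need Φ(δ − z_{0.025}) = 0.85, so δ = z_{0.025} + z_{0.15} = 1.960 + 1.036 = 2.996.
(Ignoring the negligible lower-tail rejection probability gives the usual closed-form inversion.)
δ = d·√n ⇒ n = (δ/d)² = (2.996 / 0.6667)² = 20.20.
Rounding up, n = 21.

n = 21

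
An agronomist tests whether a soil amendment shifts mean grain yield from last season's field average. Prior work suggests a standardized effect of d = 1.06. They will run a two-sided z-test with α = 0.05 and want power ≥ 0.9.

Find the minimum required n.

n = 10

For power 0.9 need Φ(δ − z_{0.025}) = 0.9, so δ = z_{0.025} + z_{0.10} = 1.960 + 1.282 = 3.242.
(For δ > 0 the lower-tail rejection region contributes negligibly to power, so the one-term inversion is standard.)
δ = d·√n ⇒ n = (δ/d)² = (3.242 / 1.06)² = 9.35.
Rounding up, n = 10.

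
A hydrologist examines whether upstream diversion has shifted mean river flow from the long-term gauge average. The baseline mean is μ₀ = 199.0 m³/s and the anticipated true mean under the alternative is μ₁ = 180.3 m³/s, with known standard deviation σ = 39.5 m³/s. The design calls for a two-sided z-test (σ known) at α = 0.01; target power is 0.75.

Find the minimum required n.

n = 48

Standardized effect: d = |μ₁ − μ₀| / σ = |180.3 − 199.0| / 39.5 = 0.4734
Set Φ(δ − 2.576) = 0.75; then δ − 2.576 = Φ⁻¹(0.75) = 0.674, giving δ = 3.250.
(The Φ(−δ − z_{α/2}) term is vanishingly small for δ > 0 and is dropped in the standard sample-size formula.)
δ = d·√n ⇒ n = (δ/d)² = (3.250 / 0.4734)² = 47.14.
Rounding up, n = 48.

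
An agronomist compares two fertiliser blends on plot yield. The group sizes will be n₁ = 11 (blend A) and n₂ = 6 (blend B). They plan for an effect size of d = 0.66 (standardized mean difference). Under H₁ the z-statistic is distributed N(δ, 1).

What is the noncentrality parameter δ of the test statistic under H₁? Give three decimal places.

δ = d / √(1/n₁ + 1/n₂) = 0.66 / √(1/11 + 1/6) = 1.3004

δ ≈ 1.300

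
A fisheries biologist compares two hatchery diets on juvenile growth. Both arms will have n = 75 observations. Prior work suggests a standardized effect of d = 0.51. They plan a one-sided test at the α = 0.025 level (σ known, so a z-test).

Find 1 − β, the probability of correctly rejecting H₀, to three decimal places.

Noncentrality parameter: δ = d·√(n/2) = 0.51 × √(75/2) = 3.1231
Critical value for a one-sided test at α = 0.025: z_α = 1.960.
Power = Φ(δ − 1.960) = Φ(1.163) = 0.8776.

Power ≈ 0.878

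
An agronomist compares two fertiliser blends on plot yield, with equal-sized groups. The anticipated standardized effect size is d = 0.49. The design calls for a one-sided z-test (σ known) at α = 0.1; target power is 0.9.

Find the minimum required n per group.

n = 55 per group

Set Φ(δ − 1.282) = 0.9; then δ − 1.282 = Φ⁻¹(0.9) = 1.282, giving δ = 2.563.
δ = d·√(n/2) ⇒ n = 2(δ/d)² = 2 × (2.563 / 0.49)² = 54.72.
Round up to the next whole unit.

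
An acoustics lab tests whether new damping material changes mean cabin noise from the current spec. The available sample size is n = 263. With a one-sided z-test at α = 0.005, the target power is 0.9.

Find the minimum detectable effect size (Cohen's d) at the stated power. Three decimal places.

Required noncentrality: δ = z_{0.005} + z_{0.10} = 2.576 + 1.282 = 3.857.
δ = d·√n ⇒ d = δ/√n = 3.857/√263 = 0.2379.

d ≈ 0.238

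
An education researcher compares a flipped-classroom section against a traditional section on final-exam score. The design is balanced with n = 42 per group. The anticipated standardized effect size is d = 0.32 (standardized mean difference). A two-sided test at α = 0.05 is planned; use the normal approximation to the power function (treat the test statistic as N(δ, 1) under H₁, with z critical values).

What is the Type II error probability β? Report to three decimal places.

β ≈ 0.689

Noncentrality parameter: δ = d·√(n/2) = 0.32 × √(42/2) = 1.4664
Two-sided α = 0.05 → critical value z_{0.025} = 1.960.
Power = Φ(δ − 1.960) + Φ(−δ − 1.960) = Φ(-0.494) + Φ(-3.426) = 0.3108 + 0.0003 = 0.3111.
Type II error: β = 1 − power = 1 − 0.3111 = 0.6889.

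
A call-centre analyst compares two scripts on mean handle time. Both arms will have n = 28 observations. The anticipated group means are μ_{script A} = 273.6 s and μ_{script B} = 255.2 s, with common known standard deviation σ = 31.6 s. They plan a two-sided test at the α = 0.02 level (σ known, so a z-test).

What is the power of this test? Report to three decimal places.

Power ≈ 0.441

Standardized effect: d = |μ_{script A} − μ_{script B}| / σ = |273.6 − 255.2| / 31.6 = 0.5823
Noncentrality parameter: δ = d·√(n/2) = 0.5823 × √(28/2) = 2.1787
Two-sided α = 0.02 → critical value z_{0.01} = 2.326.
Power = Φ(δ − 2.326) + Φ(−δ − 2.326) = Φ(-0.148) + Φ(-4.505) = 0.4413 + 0.0000 = 0.4413.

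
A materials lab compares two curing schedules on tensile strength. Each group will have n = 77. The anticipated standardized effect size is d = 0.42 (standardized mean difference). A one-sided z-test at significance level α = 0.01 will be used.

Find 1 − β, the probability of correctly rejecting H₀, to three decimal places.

Noncentrality parameter: δ = d·√(n/2) = 0.42 × √(77/2) = 2.6060
One-sided α = 0.01 → critical value z_{0.01} = 2.326.
Power = P(Z > 2.326 − δ) = Φ(0.280) = 0.6101.

Power ≈ 0.610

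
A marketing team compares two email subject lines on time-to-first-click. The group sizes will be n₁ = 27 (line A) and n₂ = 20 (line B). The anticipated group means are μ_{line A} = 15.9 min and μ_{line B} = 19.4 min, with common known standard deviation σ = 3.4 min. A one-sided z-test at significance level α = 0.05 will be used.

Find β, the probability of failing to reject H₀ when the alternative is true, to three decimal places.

β ≈ 0.033

Standardized effect: d = |μ_{line A} − μ_{line B}| / σ = |15.9 − 19.4| / 3.4 = 1.0294
Noncentrality parameter: δ = d / √(1/n₁ + 1/n₂) = 1.0294 / √(1/27 + 1/20) = 3.4893
Critical value for a one-sided test at α = 0.05: z_α = 1.645.
Power = Φ(δ − 1.645) = Φ(1.844) = 0.9674.
Type II error: β = 1 − power = 1 − 0.9674 = 0.0326.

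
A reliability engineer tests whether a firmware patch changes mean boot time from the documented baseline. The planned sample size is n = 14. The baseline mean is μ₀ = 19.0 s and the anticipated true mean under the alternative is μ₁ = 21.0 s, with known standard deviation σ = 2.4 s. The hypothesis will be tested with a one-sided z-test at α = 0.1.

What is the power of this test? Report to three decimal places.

Standardized effect: d = |μ₁ − μ₀| / σ = |21.0 − 19.0| / 2.4 = 0.8333
Noncentrality parameter: δ = d·√n = 0.8333 × √14 = 3.1180
Critical value for a one-sided test at α = 0.1: z_α = 1.282.
Power = P(Z > 1.282 − δ) = Φ(1.836) = 0.9669.

Power ≈ 0.967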